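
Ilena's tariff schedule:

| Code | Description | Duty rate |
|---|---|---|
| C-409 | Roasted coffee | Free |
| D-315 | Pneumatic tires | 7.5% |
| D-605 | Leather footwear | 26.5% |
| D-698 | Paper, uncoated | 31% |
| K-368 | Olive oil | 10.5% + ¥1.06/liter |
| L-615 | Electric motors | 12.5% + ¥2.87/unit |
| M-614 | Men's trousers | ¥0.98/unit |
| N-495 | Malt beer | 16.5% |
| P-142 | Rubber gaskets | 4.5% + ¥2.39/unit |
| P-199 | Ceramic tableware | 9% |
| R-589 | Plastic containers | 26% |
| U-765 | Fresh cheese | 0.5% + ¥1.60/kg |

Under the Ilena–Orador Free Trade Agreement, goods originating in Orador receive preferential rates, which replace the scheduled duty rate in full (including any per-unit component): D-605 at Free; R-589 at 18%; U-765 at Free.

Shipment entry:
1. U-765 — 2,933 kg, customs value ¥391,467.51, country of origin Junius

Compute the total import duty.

¥6,650.14

Line 1 (U-765, Junius, 2,933 kg, ¥391,467.51):
Base rate for U-765 is 0.5% + ¥1.60/kg.
U-765 has an FTA preferential rate, but origin Junius is not Orador; base rate stands.
Duty = ¥391,467.51 × 0.5% + 2,933 × ¥1.60 = ¥6,650.14.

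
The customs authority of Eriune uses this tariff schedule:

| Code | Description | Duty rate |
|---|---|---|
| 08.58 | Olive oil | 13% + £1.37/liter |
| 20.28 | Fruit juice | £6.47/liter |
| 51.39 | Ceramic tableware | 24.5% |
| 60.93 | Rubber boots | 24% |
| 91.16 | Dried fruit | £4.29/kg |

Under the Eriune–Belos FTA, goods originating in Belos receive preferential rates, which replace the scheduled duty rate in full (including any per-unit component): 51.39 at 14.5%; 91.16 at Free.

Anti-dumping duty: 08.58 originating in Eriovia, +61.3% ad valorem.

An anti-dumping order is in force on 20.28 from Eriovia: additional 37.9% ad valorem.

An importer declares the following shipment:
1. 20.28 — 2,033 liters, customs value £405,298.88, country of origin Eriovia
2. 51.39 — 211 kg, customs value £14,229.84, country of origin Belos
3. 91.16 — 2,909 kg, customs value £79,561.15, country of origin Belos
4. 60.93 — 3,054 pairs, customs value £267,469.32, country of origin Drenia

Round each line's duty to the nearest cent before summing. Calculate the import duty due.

£233,017.76

Line 1 (20.28, Eriovia, 2,033 liters, £405,298.88):
Base rate for 20.28 is £6.47/liter.
Additional duty on 20.28 from Eriovia: +37.9% ad valorem. Applied ad valorem rate = 37.9%.
Duty = £405,298.88 × 37.9% + 2,033 × £6.47 = £166,761.79.
Line 2 (51.39, Belos, 211 kg, £14,229.84):
Base rate for 51.39 is 24.5%.
Origin Belos qualifies under the Eriune–Belos agreement and 51.39 is covered: preferential rate 14.5% applies instead.
Duty = £14,229.84 × 14.5% = £2,063.33.
Line 3 (91.16, Belos, 2,909 kg, £79,561.15):
Base rate for 91.16 is £4.29/kg.
Origin Belos qualifies under the Eriune–Belos agreement and 91.16 is covered: preferential rate Free applies instead.
Duty = £79,561.15 × 0% = £0.00.
Line 4 (60.93, Drenia, 3,054 pairs, £267,469.32):
Base rate for 60.93 is 24%.
Duty = £267,469.32 × 24% = £64,192.64.
Total = £166,761.79 + £2,063.33 + £0.00 + £64,192.64 = £233,017.76.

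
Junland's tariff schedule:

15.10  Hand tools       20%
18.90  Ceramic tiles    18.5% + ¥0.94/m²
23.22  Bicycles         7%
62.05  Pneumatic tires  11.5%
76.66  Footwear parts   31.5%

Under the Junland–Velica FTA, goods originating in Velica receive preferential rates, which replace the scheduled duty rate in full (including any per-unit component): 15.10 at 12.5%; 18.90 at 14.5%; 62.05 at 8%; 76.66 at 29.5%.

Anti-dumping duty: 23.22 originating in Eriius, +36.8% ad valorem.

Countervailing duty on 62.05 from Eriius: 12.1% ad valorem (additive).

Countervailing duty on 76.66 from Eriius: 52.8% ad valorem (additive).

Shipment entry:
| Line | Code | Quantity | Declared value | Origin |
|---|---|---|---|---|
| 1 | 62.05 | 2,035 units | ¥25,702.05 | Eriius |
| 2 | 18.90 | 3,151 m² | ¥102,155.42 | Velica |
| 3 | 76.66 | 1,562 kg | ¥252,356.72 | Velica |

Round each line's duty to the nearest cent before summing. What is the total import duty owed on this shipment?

Line 1 (62.05, Eriius, 2,035 units, ¥25,702.05):
Base rate for 62.05 is 11.5%.
62.05 has an FTA preferential rate, but origin Eriius is not Velica; base rate stands.
Additional duty on 62.05 from Eriius: +12.1%. Applied ad valorem rate: 11.5% + 12.1% = 23.6%.
Duty = ¥25,702.05 × 23.6% = ¥6,065.68.
Line 2 (18.90, Velica, 3,151 m², ¥102,155.42):
Base rate for 18.90 is 18.5% + ¥0.94/m².
Origin Velica qualifies under the Junland–Velica agreement and 18.90 is covered: preferential rate 14.5% applies instead.
Duty = ¥102,155.42 × 14.5% = ¥14,812.54.
Line 3 (76.66, Velica, 1,562 kg, ¥252,356.72):
Base rate for 76.66 is 31.5%.
Origin Velica qualifies under the Junland–Velica agreement and 76.66 is covered: preferential rate 29.5% applies instead.
The additional-duty order on 76.66 targets Eriius, not Velica; it does not apply.
Duty = ¥252,356.72 × 29.5% = ¥74,445.23.
Total = ¥6,065.68 + ¥14,812.54 + ¥74,445.23 = ¥95,323.45.

¥95,323.45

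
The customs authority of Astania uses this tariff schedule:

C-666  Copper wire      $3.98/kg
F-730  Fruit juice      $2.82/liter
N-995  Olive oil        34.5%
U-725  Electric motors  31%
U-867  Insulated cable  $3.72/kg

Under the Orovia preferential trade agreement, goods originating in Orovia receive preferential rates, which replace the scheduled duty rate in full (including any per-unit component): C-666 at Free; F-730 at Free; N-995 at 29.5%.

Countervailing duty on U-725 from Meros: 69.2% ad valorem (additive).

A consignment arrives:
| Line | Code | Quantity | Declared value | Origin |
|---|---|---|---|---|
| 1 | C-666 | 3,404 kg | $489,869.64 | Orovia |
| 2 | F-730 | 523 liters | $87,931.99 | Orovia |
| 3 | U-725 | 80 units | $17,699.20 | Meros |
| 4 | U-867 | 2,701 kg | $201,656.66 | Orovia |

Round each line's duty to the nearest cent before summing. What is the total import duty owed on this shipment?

Line 1 (C-666, Orovia, 3,404 kg, $489,869.64):
Base rate for C-666 is $3.98/kg.
Origin Orovia qualifies under the Astania–Orovia agreement and C-666 is covered: preferential rate Free applies instead.
Duty = $489,869.64 × 0% = $0.00.
Line 2 (F-730, Orovia, 523 liters, $87,931.99):
Base rate for F-730 is $2.82/liter.
Origin Orovia qualifies under the Astania–Orovia agreement and F-730 is covered: preferential rate Free applies instead.
Duty = $87,931.99 × 0% = $0.00.
Line 3 (U-725, Meros, 80 units, $17,699.20):
Base rate for U-725 is 31%.
Additional duty on U-725 from Meros: +69.2%. Applied ad valorem rate: 31% + 69.2% = 100.2%.
Duty = $17,699.20 × 100.2% = $17,734.60.
Line 4 (U-867, Orovia, 2,701 kg, $201,656.66):
Base rate for U-867 is $3.72/kg.
Origin Orovia is the FTA partner but U-867 is not on the preference list; base rate stands.
Duty = 2,701 × $3.72 = $10,047.72.
Total = $0.00 + $0.00 + $17,734.60 + $10,047.72 = $27,782.32.

$27,782.32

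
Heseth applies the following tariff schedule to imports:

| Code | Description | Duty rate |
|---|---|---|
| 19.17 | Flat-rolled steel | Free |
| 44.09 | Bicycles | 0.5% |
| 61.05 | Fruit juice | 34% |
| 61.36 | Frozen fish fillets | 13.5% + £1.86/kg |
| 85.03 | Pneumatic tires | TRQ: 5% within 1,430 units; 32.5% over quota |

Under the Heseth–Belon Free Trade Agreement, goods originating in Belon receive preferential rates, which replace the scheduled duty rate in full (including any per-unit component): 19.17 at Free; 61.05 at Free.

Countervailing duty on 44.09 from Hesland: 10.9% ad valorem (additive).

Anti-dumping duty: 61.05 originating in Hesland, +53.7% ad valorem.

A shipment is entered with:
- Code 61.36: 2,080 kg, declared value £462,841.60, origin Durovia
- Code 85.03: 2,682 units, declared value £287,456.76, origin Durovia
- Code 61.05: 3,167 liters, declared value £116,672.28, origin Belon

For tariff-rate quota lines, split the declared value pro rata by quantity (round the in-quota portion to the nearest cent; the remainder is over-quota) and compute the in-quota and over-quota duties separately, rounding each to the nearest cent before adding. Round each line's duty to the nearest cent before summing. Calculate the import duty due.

£117,627.33

Line 1 (61.36, Durovia, 2,080 kg, £462,841.60):
Base rate for 61.36 is 13.5% + £1.86/kg.
Duty = £462,841.60 × 13.5% + 2,080 × £1.86 = £66,352.42.
Line 2 (85.03, Durovia, 2,682 units, £287,456.76):
Code 85.03 is under a tariff-rate quota (threshold 1,430 units). In-quota: 1,430 units at 5%; over-quota: 1,252 units at 32.5%.
Pro-rata value split: in-quota = £287,456.76 × 1,430/2,682 = £153,267.40; over-quota = £287,456.76 − £153,267.40 = £134,189.36.
In-quota duty = £153,267.40 × 5% = £7,663.37. Over-quota duty = £134,189.36 × 32.5% = £43,611.54.
Line duty = £7,663.37 + £43,611.54 = £51,274.91.
Line 3 (61.05, Belon, 3,167 liters, £116,672.28):
Base rate for 61.05 is 34%.
Origin Belon qualifies under the Heseth–Belon agreement and 61.05 is covered: preferential rate Free applies instead.
The additional-duty order on 61.05 targets Hesland, not Belon; it does not apply.
Duty = £116,672.28 × 0% = £0.00.
Total = £66,352.42 + £51,274.91 + £0.00 = £117,627.33.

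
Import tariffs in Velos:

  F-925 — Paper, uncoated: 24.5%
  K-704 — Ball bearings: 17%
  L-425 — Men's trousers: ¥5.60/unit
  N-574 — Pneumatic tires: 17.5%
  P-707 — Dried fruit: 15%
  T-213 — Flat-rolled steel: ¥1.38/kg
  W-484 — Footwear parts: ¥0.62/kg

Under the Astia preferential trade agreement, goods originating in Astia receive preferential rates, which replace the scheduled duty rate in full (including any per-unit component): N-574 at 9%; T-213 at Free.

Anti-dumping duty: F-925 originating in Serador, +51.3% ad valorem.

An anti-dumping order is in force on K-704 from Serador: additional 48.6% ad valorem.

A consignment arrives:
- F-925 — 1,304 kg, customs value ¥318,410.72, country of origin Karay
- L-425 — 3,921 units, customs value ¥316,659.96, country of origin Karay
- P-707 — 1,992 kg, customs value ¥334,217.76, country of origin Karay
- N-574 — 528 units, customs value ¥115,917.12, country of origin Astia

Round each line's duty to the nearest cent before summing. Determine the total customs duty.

Line 1 (F-925, Karay, 1,304 kg, ¥318,410.72):
Base rate for F-925 is 24.5%.
The additional-duty order on F-925 targets Serador, not Karay; it does not apply.
Duty = ¥318,410.72 × 24.5% = ¥78,010.63.
Line 2 (L-425, Karay, 3,921 units, ¥316,659.96):
Base rate for L-425 is ¥5.60/unit.
Duty = 3,921 × ¥5.60 = ¥21,957.60.
Line 3 (P-707, Karay, 1,992 kg, ¥334,217.76):
Base rate for P-707 is 15%.
Duty = ¥334,217.76 × 15% = ¥50,132.66.
Line 4 (N-574, Astia, 528 units, ¥115,917.12):
Base rate for N-574 is 17.5%.
Origin Astia qualifies under the Velos–Astia agreement and N-574 is covered: preferential rate 9% applies instead.
Duty = ¥115,917.12 × 9% = ¥10,432.54.
Total = ¥78,010.63 + ¥21,957.60 + ¥50,132.66 + ¥10,432.54 = ¥160,533.43.

¥160,533.43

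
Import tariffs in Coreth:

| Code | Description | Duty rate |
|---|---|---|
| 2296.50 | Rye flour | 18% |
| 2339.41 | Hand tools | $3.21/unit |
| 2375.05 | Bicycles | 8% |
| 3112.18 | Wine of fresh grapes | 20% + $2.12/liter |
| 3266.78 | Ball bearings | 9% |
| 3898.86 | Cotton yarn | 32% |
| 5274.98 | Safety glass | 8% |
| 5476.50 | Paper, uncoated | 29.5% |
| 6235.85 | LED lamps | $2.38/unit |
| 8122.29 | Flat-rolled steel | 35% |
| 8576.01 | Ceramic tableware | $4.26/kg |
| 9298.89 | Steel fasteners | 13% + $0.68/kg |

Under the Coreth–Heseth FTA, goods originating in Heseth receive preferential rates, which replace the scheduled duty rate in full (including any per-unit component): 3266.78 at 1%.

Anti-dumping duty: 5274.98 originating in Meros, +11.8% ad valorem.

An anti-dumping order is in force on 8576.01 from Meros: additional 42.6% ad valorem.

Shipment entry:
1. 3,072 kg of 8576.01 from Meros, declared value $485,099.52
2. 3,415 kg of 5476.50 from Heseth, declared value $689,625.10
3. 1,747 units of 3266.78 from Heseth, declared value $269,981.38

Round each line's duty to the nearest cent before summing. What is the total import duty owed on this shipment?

Line 1 (8576.01, Meros, 3,072 kg, $485,099.52):
Base rate for 8576.01 is $4.26/kg.
Additional duty on 8576.01 from Meros: +42.6% ad valorem. Applied ad valorem rate = 42.6%.
Duty = $485,099.52 × 42.6% + 3,072 × $4.26 = $219,739.12.
Line 2 (5476.50, Heseth, 3,415 kg, $689,625.10):
Base rate for 5476.50 is 29.5%.
Origin Heseth is the FTA partner but 5476.50 is not on the preference list; base rate stands.
Duty = $689,625.10 × 29.5% = $203,439.40.
Line 3 (3266.78, Heseth, 1,747 units, $269,981.38):
Base rate for 3266.78 is 9%.
Origin Heseth qualifies under the Coreth–Heseth agreement and 3266.78 is covered: preferential rate 1% applies instead.
Duty = $269,981.38 × 1% = $2,699.81.
Total = $219,739.12 + $203,439.40 + $2,699.81 = $425,878.33.

$425,878.33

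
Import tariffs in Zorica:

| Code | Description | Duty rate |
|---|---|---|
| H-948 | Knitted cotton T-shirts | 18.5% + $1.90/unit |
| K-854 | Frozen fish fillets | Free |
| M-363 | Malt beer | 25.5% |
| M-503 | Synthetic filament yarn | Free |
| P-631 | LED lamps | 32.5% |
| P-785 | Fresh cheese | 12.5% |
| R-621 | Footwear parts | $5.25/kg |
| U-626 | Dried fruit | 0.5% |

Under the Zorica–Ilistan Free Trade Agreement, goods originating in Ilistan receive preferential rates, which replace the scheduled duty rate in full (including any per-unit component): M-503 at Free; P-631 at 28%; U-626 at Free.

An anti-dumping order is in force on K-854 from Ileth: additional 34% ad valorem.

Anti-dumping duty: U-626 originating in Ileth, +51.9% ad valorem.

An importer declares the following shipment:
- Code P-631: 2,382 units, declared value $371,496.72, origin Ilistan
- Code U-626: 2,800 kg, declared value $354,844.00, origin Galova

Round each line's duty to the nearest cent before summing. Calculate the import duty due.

$105,793.30

Line 1 (P-631, Ilistan, 2,382 units, $371,496.72):
Base rate for P-631 is 32.5%.
Origin Ilistan qualifies under the Zorica–Ilistan agreement and P-631 is covered: preferential rate 28% applies instead.
Duty = $371,496.72 × 28% = $104,019.08.
Line 2 (U-626, Galova, 2,800 kg, $354,844.00):
Base rate for U-626 is 0.5%.
U-626 has an FTA preferential rate, but origin Galova is not Ilistan; base rate stands.
The additional-duty order on U-626 targets Ileth, not Galova; it does not apply.
Duty = $354,844.00 × 0.5% = $1,774.22.
Total = $104,019.08 + $1,774.22 = $105,793.30.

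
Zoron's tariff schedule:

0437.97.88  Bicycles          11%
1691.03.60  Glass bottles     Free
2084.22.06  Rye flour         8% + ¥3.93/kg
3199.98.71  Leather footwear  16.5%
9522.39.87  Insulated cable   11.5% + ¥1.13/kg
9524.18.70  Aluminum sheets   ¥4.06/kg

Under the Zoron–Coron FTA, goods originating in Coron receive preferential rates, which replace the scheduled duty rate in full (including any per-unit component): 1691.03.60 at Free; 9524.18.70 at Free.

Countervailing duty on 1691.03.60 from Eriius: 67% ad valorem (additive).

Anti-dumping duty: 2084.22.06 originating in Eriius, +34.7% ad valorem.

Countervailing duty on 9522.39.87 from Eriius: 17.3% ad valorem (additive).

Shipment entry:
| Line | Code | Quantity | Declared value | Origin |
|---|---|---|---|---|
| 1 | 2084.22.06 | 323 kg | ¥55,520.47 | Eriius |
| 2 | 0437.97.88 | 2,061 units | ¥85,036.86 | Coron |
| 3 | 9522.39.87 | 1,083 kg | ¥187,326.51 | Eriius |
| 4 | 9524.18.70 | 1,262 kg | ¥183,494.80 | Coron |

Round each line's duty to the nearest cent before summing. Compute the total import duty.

¥89,504.50

Line 1 (2084.22.06, Eriius, 323 kg, ¥55,520.47):
Base rate for 2084.22.06 is 8% + ¥3.93/kg.
Additional duty on 2084.22.06 from Eriius: +34.7%. Applied ad valorem rate: 8% + 34.7% = 42.7%.
Duty = ¥55,520.47 × 42.7% + 323 × ¥3.93 = ¥24,976.63.
Line 2 (0437.97.88, Coron, 2,061 units, ¥85,036.86):
Base rate for 0437.97.88 is 11%.
Origin Coron is the FTA partner but 0437.97.88 is not on the preference list; base rate stands.
Duty = ¥85,036.86 × 11% = ¥9,354.05.
Line 3 (9522.39.87, Eriius, 1,083 kg, ¥187,326.51):
Base rate for 9522.39.87 is 11.5% + ¥1.13/kg.
Additional duty on 9522.39.87 from Eriius: +17.3%. Applied ad valorem rate: 11.5% + 17.3% = 28.8%.
Duty = ¥187,326.51 × 28.8% + 1,083 × ¥1.13 = ¥55,173.82.
Line 4 (9524.18.70, Coron, 1,262 kg, ¥183,494.80):
Base rate for 9524.18.70 is ¥4.06/kg.
Origin Coron qualifies under the Zoron–Coron agreement and 9524.18.70 is covered: preferential rate Free applies instead.
Duty = ¥183,494.80 × 0% = ¥0.00.
Total = ¥24,976.63 + ¥9,354.05 + ¥55,173.82 + ¥0.00 = ¥89,504.50.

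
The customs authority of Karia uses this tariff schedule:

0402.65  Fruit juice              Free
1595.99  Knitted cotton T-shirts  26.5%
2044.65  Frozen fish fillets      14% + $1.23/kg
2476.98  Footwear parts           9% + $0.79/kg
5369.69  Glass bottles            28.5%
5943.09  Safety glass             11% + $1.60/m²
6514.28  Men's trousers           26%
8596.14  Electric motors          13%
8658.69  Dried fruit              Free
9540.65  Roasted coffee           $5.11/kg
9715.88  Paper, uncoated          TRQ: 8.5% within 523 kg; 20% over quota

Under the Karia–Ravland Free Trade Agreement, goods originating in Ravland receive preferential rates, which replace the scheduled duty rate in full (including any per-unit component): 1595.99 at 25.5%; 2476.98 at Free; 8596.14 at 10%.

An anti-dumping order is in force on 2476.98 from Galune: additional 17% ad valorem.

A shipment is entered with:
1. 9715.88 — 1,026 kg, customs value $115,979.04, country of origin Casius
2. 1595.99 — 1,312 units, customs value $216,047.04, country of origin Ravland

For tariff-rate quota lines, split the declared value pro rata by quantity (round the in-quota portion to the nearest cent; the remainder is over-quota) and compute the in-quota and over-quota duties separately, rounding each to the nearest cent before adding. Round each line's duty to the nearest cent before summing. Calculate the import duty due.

Line 1 (9715.88, Casius, 1,026 kg, $115,979.04):
Code 9715.88 is under a tariff-rate quota (threshold 523 kg). In-quota: 523 kg at 8.5%; over-quota: 503 kg at 20%.
Pro-rata value split: in-quota = $115,979.04 × 523/1,026 = $59,119.92; over-quota = $115,979.04 − $59,119.92 = $56,859.12.
In-quota duty = $59,119.92 × 8.5% = $5,025.19. Over-quota duty = $56,859.12 × 20% = $11,371.82.
Line duty = $5,025.19 + $11,371.82 = $16,397.01.
Line 2 (1595.99, Ravland, 1,312 units, $216,047.04):
Base rate for 1595.99 is 26.5%.
Origin Ravland qualifies under the Karia–Ravland agreement and 1595.99 is covered: preferential rate 25.5% applies instead.
Duty = $216,047.04 × 25.5% = $55,092.00.
Total = $16,397.01 + $55,092.00 = $71,489.01.

$71,489.01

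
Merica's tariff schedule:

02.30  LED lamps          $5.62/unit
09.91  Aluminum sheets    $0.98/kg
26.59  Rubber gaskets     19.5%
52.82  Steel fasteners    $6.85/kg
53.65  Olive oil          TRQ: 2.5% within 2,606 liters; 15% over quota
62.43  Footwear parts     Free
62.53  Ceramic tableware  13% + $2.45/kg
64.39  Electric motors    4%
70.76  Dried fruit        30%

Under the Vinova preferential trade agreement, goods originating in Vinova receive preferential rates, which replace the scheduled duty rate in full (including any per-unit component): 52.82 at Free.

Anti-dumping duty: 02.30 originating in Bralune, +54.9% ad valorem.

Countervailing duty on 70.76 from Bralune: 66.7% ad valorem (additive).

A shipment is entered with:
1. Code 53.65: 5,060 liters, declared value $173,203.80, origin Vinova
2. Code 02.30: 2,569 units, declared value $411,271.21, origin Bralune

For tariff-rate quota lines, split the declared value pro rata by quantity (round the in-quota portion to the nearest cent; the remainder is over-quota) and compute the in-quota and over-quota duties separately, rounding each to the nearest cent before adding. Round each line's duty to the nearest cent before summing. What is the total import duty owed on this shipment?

Line 1 (53.65, Vinova, 5,060 liters, $173,203.80):
Code 53.65 is under a tariff-rate quota (threshold 2,606 liters). In-quota: 2,606 liters at 2.5%; over-quota: 2,454 liters at 15%.
Pro-rata value split: in-quota = $173,203.80 × 2,606/5,060 = $89,203.38; over-quota = $173,203.80 − $89,203.38 = $84,000.42.
In-quota duty = $89,203.38 × 2.5% = $2,230.08. Over-quota duty = $84,000.42 × 15% = $12,600.06.
Line duty = $2,230.08 + $12,600.06 = $14,830.14.
Line 2 (02.30, Bralune, 2,569 units, $411,271.21):
Base rate for 02.30 is $5.62/unit.
Additional duty on 02.30 from Bralune: +54.9% ad valorem. Applied ad valorem rate = 54.9%.
Duty = $411,271.21 × 54.9% + 2,569 × $5.62 = $240,225.67.
Total = $14,830.14 + $240,225.67 = $255,055.81.

$255,055.81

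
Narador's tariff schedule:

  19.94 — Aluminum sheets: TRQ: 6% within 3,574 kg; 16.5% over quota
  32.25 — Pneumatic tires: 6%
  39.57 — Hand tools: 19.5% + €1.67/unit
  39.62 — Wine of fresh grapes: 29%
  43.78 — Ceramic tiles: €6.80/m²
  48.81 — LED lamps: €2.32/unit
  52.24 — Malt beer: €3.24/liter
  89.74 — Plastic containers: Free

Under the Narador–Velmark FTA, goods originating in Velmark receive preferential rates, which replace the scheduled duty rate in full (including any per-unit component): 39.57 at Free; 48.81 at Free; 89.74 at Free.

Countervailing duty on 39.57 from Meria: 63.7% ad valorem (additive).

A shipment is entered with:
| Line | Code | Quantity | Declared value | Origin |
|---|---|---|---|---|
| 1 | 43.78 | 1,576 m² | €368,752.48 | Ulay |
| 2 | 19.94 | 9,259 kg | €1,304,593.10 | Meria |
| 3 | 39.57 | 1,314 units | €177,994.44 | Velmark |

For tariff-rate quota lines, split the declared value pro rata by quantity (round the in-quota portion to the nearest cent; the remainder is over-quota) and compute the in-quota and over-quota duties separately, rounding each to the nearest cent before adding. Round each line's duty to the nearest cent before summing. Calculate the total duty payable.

Line 1 (43.78, Ulay, 1,576 m², €368,752.48):
Base rate for 43.78 is €6.80/m².
Duty = 1,576 × €6.80 = €10,716.80.
Line 2 (19.94, Meria, 9,259 kg, €1,304,593.10):
Code 19.94 is under a tariff-rate quota (threshold 3,574 kg). In-quota: 3,574 kg at 6%; over-quota: 5,685 kg at 16.5%.
Pro-rata value split: in-quota = €1,304,593.10 × 3,574/9,259 = €503,576.60; over-quota = €1,304,593.10 − €503,576.60 = €801,016.50.
In-quota duty = €503,576.60 × 6% = €30,214.60. Over-quota duty = €801,016.50 × 16.5% = €132,167.72.
Line duty = €30,214.60 + €132,167.72 = €162,382.32.
Line 3 (39.57, Velmark, 1,314 units, €177,994.44):
Base rate for 39.57 is 19.5% + €1.67/unit.
Origin Velmark qualifies under the Narador–Velmark agreement and 39.57 is covered: preferential rate Free applies instead.
The additional-duty order on 39.57 targets Meria, not Velmark; it does not apply.
Duty = €177,994.44 × 0% = €0.00.
Total = €10,716.80 + €162,382.32 + €0.00 = €173,099.12.

€173,099.12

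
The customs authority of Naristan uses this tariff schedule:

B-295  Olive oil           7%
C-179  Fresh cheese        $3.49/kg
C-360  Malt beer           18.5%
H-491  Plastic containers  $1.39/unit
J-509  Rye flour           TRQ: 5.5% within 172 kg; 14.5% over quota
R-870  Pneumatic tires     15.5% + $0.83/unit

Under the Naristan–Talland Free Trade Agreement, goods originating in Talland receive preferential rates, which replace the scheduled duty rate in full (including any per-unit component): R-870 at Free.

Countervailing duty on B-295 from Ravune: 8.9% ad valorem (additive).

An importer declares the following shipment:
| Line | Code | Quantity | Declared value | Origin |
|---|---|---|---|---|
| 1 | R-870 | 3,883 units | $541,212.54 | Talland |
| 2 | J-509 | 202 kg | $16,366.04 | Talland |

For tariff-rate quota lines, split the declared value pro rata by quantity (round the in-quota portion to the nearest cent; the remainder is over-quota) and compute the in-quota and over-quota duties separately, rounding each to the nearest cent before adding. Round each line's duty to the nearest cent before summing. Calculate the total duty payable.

Line 1 (R-870, Talland, 3,883 units, $541,212.54):
Base rate for R-870 is 15.5% + $0.83/unit.
Origin Talland qualifies under the Naristan–Talland agreement and R-870 is covered: preferential rate Free applies instead.
Duty = $541,212.54 × 0% = $0.00.
Line 2 (J-509, Talland, 202 kg, $16,366.04):
Code J-509 is under a tariff-rate quota (threshold 172 kg). In-quota: 172 kg at 5.5%; over-quota: 30 kg at 14.5%.
Pro-rata value split: in-quota = $16,366.04 × 172/202 = $13,935.44; over-quota = $16,366.04 − $13,935.44 = $2,430.60.
In-quota duty = $13,935.44 × 5.5% = $766.45. Over-quota duty = $2,430.60 × 14.5% = $352.44.
Line duty = $766.45 + $352.44 = $1,118.89.
Total = $0.00 + $1,118.89 = $1,118.89.

$1,118.89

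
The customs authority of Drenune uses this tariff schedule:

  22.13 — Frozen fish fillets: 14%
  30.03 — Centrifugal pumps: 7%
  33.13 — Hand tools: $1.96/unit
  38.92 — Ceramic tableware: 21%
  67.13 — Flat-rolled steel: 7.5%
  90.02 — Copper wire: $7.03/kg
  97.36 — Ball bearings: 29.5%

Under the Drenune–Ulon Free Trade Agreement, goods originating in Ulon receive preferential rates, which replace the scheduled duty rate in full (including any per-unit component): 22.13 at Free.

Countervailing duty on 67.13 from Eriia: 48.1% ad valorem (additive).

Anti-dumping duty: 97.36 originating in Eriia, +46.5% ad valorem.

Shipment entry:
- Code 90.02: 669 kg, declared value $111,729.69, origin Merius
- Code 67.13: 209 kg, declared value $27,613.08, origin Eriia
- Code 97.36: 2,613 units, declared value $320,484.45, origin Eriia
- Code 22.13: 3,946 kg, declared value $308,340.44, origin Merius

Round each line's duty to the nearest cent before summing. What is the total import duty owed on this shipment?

Line 1 (90.02, Merius, 669 kg, $111,729.69):
Base rate for 90.02 is $7.03/kg.
Duty = 669 × $7.03 = $4,703.07.
Line 2 (67.13, Eriia, 209 kg, $27,613.08):
Base rate for 67.13 is 7.5%.
Additional duty on 67.13 from Eriia: +48.1%. Applied ad valorem rate: 7.5% + 48.1% = 55.6%.
Duty = $27,613.08 × 55.6% = $15,352.87.
Line 3 (97.36, Eriia, 2,613 units, $320,484.45):
Base rate for 97.36 is 29.5%.
Additional duty on 97.36 from Eriia: +46.5%. Applied ad valorem rate: 29.5% + 46.5% = 76%.
Duty = $320,484.45 × 76% = $243,568.18.
Line 4 (22.13, Merius, 3,946 kg, $308,340.44):
Base rate for 22.13 is 14%.
22.13 has an FTA preferential rate, but origin Merius is not Ulon; base rate stands.
Duty = $308,340.44 × 14% = $43,167.66.
Total = $4,703.07 + $15,352.87 + $243,568.18 + $43,167.66 = $306,791.78.

$306,791.78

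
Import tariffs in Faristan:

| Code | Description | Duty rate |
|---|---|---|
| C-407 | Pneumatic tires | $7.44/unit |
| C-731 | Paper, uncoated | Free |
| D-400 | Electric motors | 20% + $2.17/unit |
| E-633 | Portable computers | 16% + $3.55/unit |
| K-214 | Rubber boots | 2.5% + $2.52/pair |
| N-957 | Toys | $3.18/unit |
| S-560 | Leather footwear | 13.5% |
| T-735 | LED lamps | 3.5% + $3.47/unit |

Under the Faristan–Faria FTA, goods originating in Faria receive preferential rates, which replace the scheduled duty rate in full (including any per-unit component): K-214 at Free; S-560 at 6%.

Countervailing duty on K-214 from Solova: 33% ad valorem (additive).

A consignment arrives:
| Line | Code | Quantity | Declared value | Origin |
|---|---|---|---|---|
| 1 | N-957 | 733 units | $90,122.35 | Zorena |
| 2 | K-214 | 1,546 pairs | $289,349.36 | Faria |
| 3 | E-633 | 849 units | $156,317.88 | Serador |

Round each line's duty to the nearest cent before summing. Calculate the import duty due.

Line 1 (N-957, Zorena, 733 units, $90,122.35):
Base rate for N-957 is $3.18/unit.
Duty = 733 × $3.18 = $2,330.94.
Line 2 (K-214, Faria, 1,546 pairs, $289,349.36):
Base rate for K-214 is 2.5% + $2.52/pair.
Origin Faria qualifies under the Faristan–Faria agreement and K-214 is covered: preferential rate Free applies instead.
The additional-duty order on K-214 targets Solova, not Faria; it does not apply.
Duty = $289,349.36 × 0% = $0.00.
Line 3 (E-633, Serador, 849 units, $156,317.88):
Base rate for E-633 is 16% + $3.55/unit.
Duty = $156,317.88 × 16% + 849 × $3.55 = $28,024.81.
Total = $2,330.94 + $0.00 + $28,024.81 = $30,355.75.

$30,355.75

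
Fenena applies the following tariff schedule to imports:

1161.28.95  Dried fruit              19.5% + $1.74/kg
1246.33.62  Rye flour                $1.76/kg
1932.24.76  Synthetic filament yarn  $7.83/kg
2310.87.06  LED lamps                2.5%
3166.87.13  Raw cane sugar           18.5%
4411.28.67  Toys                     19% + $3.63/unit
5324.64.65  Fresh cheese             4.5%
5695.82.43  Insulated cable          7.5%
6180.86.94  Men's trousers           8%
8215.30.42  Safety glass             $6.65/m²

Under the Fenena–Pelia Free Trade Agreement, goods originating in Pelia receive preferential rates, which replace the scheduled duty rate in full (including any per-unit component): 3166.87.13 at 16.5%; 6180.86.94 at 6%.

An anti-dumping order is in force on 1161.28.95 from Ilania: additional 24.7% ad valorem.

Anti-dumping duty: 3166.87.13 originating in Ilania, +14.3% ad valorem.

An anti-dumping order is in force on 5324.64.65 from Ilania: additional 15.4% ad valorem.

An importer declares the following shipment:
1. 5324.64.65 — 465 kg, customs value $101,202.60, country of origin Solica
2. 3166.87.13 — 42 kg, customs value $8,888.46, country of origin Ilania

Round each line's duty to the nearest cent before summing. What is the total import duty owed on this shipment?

Line 1 (5324.64.65, Solica, 465 kg, $101,202.60):
Base rate for 5324.64.65 is 4.5%.
The additional-duty order on 5324.64.65 targets Ilania, not Solica; it does not apply.
Duty = $101,202.60 × 4.5% = $4,554.12.
Line 2 (3166.87.13, Ilania, 42 kg, $8,888.46):
Base rate for 3166.87.13 is 18.5%.
3166.87.13 has an FTA preferential rate, but origin Ilania is not Pelia; base rate stands.
Additional duty on 3166.87.13 from Ilania: +14.3%. Applied ad valorem rate: 18.5% + 14.3% = 32.8%.
Duty = $8,888.46 × 32.8% = $2,915.41.
Total = $4,554.12 + $2,915.41 = $7,469.53.

$7,469.53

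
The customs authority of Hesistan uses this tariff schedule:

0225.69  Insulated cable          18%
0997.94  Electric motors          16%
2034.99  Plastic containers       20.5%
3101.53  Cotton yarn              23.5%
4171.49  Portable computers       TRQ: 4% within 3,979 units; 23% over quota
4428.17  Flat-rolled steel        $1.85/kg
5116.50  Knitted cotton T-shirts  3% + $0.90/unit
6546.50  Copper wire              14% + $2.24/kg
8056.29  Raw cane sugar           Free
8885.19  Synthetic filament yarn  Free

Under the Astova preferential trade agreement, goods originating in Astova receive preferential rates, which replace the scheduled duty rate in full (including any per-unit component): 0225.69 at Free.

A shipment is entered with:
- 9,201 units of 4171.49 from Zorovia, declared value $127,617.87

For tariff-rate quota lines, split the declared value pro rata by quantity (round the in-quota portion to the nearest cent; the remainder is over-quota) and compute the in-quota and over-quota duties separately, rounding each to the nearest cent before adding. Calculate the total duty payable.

$18,866.25

Line 1 (4171.49, Zorovia, 9,201 units, $127,617.87):
Code 4171.49 is under a tariff-rate quota (threshold 3,979 units). In-quota: 3,979 units at 4%; over-quota: 5,222 units at 23%.
Pro-rata value split: in-quota = $127,617.87 × 3,979/9,201 = $55,188.73; over-quota = $127,617.87 − $55,188.73 = $72,429.14.
In-quota duty = $55,188.73 × 4% = $2,207.55. Over-quota duty = $72,429.14 × 23% = $16,658.70.
Line duty = $2,207.55 + $16,658.70 = $18,866.25.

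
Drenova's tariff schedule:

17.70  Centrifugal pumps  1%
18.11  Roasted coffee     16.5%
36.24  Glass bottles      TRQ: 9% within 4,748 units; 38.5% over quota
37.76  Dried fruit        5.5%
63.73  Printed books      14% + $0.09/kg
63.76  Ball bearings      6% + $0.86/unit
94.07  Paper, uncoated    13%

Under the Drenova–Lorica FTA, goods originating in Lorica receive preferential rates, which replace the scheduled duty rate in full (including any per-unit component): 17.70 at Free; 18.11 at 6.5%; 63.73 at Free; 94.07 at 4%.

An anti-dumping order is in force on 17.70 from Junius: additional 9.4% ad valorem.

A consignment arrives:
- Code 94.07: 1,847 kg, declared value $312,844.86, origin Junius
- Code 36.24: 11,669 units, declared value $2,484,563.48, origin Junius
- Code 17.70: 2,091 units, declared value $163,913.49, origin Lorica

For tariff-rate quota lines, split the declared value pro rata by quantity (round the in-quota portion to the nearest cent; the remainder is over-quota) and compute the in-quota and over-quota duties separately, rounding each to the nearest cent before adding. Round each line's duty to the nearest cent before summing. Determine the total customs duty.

$698,998.24

Line 1 (94.07, Junius, 1,847 kg, $312,844.86):
Base rate for 94.07 is 13%.
94.07 has an FTA preferential rate, but origin Junius is not Lorica; base rate stands.
Duty = $312,844.86 × 13% = $40,669.83.
Line 2 (36.24, Junius, 11,669 units, $2,484,563.48):
Code 36.24 is under a tariff-rate quota (threshold 4,748 units). In-quota: 4,748 units at 9%; over-quota: 6,921 units at 38.5%.
Pro-rata value split: in-quota = $2,484,563.48 × 4,748/11,669 = $1,010,944.16; over-quota = $2,484,563.48 − $1,010,944.16 = $1,473,619.32.
In-quota duty = $1,010,944.16 × 9% = $90,984.97. Over-quota duty = $1,473,619.32 × 38.5% = $567,343.44.
Line duty = $90,984.97 + $567,343.44 = $658,328.41.
Line 3 (17.70, Lorica, 2,091 units, $163,913.49):
Base rate for 17.70 is 1%.
Origin Lorica qualifies under the Drenova–Lorica agreement and 17.70 is covered: preferential rate Free applies instead.
The additional-duty order on 17.70 targets Junius, not Lorica; it does not apply.
Duty = $163,913.49 × 0% = $0.00.
Total = $40,669.83 + $658,328.41 + $0.00 = $698,998.24.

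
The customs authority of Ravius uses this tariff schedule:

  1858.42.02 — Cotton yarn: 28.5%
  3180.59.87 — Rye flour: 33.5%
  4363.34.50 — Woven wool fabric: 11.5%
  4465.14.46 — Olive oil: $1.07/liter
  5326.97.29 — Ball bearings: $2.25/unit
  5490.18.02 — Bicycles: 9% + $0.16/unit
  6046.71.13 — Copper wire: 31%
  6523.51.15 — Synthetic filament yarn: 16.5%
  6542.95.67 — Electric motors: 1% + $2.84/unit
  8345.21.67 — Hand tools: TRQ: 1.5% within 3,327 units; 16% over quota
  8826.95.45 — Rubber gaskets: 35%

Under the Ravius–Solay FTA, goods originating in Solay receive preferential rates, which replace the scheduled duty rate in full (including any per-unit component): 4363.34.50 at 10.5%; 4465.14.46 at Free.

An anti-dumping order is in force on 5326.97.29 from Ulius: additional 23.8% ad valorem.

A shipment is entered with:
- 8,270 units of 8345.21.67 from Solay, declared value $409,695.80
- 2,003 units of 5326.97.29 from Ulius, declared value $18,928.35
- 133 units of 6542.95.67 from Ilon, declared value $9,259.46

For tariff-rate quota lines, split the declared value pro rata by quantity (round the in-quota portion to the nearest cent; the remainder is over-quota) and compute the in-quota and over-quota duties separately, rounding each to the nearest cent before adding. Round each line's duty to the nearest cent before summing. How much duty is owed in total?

$51,134.50

Line 1 (8345.21.67, Solay, 8,270 units, $409,695.80):
Code 8345.21.67 is under a tariff-rate quota (threshold 3,327 units). In-quota: 3,327 units at 1.5%; over-quota: 4,943 units at 16%.
Pro-rata value split: in-quota = $409,695.80 × 3,327/8,270 = $164,819.58; over-quota = $409,695.80 − $164,819.58 = $244,876.22.
In-quota duty = $164,819.58 × 1.5% = $2,472.29. Over-quota duty = $244,876.22 × 16% = $39,180.20.
Line duty = $2,472.29 + $39,180.20 = $41,652.49.
Line 2 (5326.97.29, Ulius, 2,003 units, $18,928.35):
Base rate for 5326.97.29 is $2.25/unit.
Additional duty on 5326.97.29 from Ulius: +23.8% ad valorem. Applied ad valorem rate = 23.8%.
Duty = $18,928.35 × 23.8% + 2,003 × $2.25 = $9,011.70.
Line 3 (6542.95.67, Ilon, 133 units, $9,259.46):
Base rate for 6542.95.67 is 1% + $2.84/unit.
Duty = $9,259.46 × 1% + 133 × $2.84 = $470.31.
Total = $41,652.49 + $9,011.70 + $470.31 = $51,134.50.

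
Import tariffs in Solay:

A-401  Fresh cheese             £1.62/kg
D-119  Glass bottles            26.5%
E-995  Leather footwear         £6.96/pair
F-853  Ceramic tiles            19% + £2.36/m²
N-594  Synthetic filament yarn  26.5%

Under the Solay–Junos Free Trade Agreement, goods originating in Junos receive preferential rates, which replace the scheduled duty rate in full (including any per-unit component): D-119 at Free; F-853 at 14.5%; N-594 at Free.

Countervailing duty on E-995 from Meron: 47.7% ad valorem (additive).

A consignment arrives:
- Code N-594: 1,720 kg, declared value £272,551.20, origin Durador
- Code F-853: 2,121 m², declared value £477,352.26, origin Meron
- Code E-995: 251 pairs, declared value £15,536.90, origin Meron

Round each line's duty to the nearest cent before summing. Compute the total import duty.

£177,086.62

Line 1 (N-594, Durador, 1,720 kg, £272,551.20):
Base rate for N-594 is 26.5%.
N-594 has an FTA preferential rate, but origin Durador is not Junos; base rate stands.
Duty = £272,551.20 × 26.5% = £72,226.07.
Line 2 (F-853, Meron, 2,121 m², £477,352.26):
Base rate for F-853 is 19% + £2.36/m².
F-853 has an FTA preferential rate, but origin Meron is not Junos; base rate stands.
Duty = £477,352.26 × 19% + 2,121 × £2.36 = £95,702.49.
Line 3 (E-995, Meron, 251 pairs, £15,536.90):
Base rate for E-995 is £6.96/pair.
Additional duty on E-995 from Meron: +47.7% ad valorem. Applied ad valorem rate = 47.7%.
Duty = £15,536.90 × 47.7% + 251 × £6.96 = £9,158.06.
Total = £72,226.07 + £95,702.49 + £9,158.06 = £177,086.62.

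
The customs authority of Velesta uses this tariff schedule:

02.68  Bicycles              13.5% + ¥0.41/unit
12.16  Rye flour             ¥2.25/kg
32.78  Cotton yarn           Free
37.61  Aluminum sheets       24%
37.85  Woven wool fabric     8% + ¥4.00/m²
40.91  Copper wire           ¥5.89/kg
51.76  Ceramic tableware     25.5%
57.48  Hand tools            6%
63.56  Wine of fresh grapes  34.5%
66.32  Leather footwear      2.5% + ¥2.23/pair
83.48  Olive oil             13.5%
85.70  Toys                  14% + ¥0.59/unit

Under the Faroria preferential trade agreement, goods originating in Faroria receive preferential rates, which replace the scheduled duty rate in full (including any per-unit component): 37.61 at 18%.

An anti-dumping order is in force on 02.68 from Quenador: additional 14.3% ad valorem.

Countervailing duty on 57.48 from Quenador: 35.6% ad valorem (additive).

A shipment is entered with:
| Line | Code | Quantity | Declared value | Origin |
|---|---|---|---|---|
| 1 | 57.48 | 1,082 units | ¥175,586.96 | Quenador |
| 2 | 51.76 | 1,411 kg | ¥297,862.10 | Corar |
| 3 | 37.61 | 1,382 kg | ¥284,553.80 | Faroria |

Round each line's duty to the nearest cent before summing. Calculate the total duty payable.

¥200,218.70

Line 1 (57.48, Quenador, 1,082 units, ¥175,586.96):
Base rate for 57.48 is 6%.
Additional duty on 57.48 from Quenador: +35.6%. Applied ad valorem rate: 6% + 35.6% = 41.6%.
Duty = ¥175,586.96 × 41.6% = ¥73,044.18.
Line 2 (51.76, Corar, 1,411 kg, ¥297,862.10):
Base rate for 51.76 is 25.5%.
Duty = ¥297,862.10 × 25.5% = ¥75,954.84.
Line 3 (37.61, Faroria, 1,382 kg, ¥284,553.80):
Base rate for 37.61 is 24%.
Origin Faroria qualifies under the Velesta–Faroria agreement and 37.61 is covered: preferential rate 18% applies instead.
Duty = ¥284,553.80 × 18% = ¥51,219.68.
Total = ¥73,044.18 + ¥75,954.84 + ¥51,219.68 = ¥200,218.70.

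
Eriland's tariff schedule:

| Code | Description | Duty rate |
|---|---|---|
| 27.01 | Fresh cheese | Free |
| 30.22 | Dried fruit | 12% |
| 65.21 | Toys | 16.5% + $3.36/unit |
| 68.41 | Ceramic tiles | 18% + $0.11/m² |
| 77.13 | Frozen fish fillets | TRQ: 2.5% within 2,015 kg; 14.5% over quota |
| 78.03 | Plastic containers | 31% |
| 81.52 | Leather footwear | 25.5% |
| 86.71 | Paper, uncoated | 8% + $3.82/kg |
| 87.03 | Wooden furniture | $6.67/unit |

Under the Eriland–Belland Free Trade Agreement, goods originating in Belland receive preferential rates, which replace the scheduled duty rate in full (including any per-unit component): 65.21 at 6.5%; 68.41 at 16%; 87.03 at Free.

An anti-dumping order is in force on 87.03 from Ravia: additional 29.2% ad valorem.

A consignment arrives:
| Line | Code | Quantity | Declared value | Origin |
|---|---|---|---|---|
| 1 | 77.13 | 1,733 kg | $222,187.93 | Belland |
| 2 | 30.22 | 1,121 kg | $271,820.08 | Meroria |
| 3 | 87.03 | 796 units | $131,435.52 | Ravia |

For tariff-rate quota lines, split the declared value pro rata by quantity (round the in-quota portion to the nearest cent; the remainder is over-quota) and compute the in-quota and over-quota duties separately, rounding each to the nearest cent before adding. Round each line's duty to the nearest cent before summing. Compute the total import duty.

Line 1 (77.13, Belland, 1,733 kg, $222,187.93):
Code 77.13 is under a tariff-rate quota (threshold 2,015 kg). Quantity 1,733 kg is within the quota, so the in-quota rate 2.5% applies to the full value.
Duty = $222,187.93 × 2.5% = $5,554.70.
Line 2 (30.22, Meroria, 1,121 kg, $271,820.08):
Base rate for 30.22 is 12%.
Duty = $271,820.08 × 12% = $32,618.41.
Line 3 (87.03, Ravia, 796 units, $131,435.52):
Base rate for 87.03 is $6.67/unit.
87.03 has an FTA preferential rate, but origin Ravia is not Belland; base rate stands.
Additional duty on 87.03 from Ravia: +29.2% ad valorem. Applied ad valorem rate = 29.2%.
Duty = $131,435.52 × 29.2% + 796 × $6.67 = $43,688.49.
Total = $5,554.70 + $32,618.41 + $43,688.49 = $81,861.60.

$81,861.60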